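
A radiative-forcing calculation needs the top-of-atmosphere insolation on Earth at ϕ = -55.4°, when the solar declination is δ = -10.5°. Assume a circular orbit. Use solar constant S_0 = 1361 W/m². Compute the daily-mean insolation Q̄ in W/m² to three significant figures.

Q̄ ≈ 353 W/m²

cos h₀ = −tan(-55.4°) tan(-10.500°) = -0.2687, h₀ = 1.8428 rad.
Bracket: h₀ sin ϕ sin δ + cos ϕ cos δ sin h₀ = 1.8428×-0.82314×-0.18224 + 0.56784×0.98325×0.96323 = 0.276437 + 0.537799 = 0.814236.
Q̄ = (S_0/π) × [bracket] = (1361/π) × 0.814236 = 352.7 W/m².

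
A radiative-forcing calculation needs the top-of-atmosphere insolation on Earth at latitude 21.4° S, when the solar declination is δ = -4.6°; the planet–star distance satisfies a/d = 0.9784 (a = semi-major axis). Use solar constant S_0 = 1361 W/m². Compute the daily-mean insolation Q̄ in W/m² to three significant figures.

Q̄ ≈ 404 W/m²

cos h₀ = −tan(-21.4°) tan(-4.600°) = -0.0315, h₀ = 1.6023 rad.
Bracket: h₀ sin ϕ sin δ + cos ϕ cos δ sin h₀ = 1.6023×-0.36488×-0.08020 + 0.93106×0.99678×0.99950 = 0.046889 + 0.927598 = 0.974487.
Inverse-square distance factor (a/d)² = 0.9784² = 0.957267.
Q̄ = (S_0/π) × 0.957267 × [bracket] = (1361/π) × 0.957267 × 0.974487 = 404.1 W/m².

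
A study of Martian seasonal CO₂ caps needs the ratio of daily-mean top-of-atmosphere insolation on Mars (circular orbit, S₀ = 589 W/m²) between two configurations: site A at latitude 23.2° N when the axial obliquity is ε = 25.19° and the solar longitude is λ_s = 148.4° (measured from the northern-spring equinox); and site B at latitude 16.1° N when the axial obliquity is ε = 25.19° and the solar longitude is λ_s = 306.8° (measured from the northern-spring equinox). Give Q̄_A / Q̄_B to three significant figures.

Q̄_A / Q̄_B ≈ 1.37

— Configuration A (φ=+23.2°):
Solar declination: sin δ = sin ε · sin λ_s = sin 25.19° × sin 148.4° = 0.22302, so δ = +12.886°.
cos H₀ = −tan(+23.2°) tan(+12.886°) = -0.0981, H₀ = 1.6690 rad.
Bracket: H₀ sin φ sin δ + cos φ cos δ sin H₀ = 1.6690×0.39394×0.22302 + 0.91914×0.97481×0.99518 = 0.146632 + 0.891668 = 1.038300.
Q̄ = (S₀/π) × [bracket] = (589/π) × 1.038300 = 194.67 W/m².
— Configuration B (φ=+16.1°):
Solar declination: sin δ = sin ε · sin λ_s = sin 25.19° × sin 306.8° = -0.34081, so δ = -19.926°.
cos H₀ = −tan(+16.1°) tan(-19.926°) = 0.1046, H₀ = 1.4660 rad.
Bracket: H₀ sin φ sin δ + cos φ cos δ sin H₀ = 1.4660×0.27731×-0.34081 + 0.96078×0.94013×0.99451 = -0.138552 + 0.898299 = 0.759747.
Q̄ = (S₀/π) × [bracket] = (589/π) × 0.759747 = 142.44 W/m².
Ratio Q̄_A / Q̄_B = 194.67 / 142.44 = 1.367.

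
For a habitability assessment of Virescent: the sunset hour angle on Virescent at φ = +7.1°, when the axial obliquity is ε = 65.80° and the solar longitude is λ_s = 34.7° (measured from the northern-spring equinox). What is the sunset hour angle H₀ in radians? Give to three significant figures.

Solar declination: sin δ = sin ε · sin λ_s = sin 65.80° × sin 34.7° = 0.51925, so δ = +31.282°.
cos H₀ = −tan φ · tan δ = −tan(+7.1°) × tan(+31.282°) = -0.0757, so H₀ = 1.6465 rad = 94.34°.

H₀ = 1.65 rad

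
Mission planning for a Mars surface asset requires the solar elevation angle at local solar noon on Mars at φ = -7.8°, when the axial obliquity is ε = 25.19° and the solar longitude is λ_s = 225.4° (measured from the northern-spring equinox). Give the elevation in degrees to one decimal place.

80.2°

Solar declination: sin δ = sin ε · sin λ_s = sin 25.19° × sin 225.4° = -0.30305, so δ = -17.641°.
At local noon the hour angle is zero, so the zenith angle equals |φ − δ| = |-7.8° − (-17.641°)| = 9.841°.
Elevation = 90° − 9.841° = 80.2°.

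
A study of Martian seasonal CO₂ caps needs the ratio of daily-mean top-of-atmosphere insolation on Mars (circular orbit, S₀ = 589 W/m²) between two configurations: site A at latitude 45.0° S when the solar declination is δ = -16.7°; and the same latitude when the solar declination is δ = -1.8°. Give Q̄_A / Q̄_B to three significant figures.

Q̄_A / Q̄_B ≈ 1.38

— Configuration A (φ=-45.0°):
cos H₀ = −tan(-45.0°) tan(-16.700°) = -0.3000, H₀ = 1.8755 rad.
Bracket: H₀ sin φ sin δ + cos φ cos δ sin H₀ = 1.8755×-0.70711×-0.28736 + 0.70711×0.95782×0.95393 = 0.381092 + 0.646082 = 1.027174.
Q̄ = (S₀/π) × [bracket] = (589/π) × 1.027174 = 192.58 W/m².
— Configuration B (φ=-45.0°):
cos H₀ = −tan(-45.0°) tan(-1.800°) = -0.0314, H₀ = 1.6022 rad.
Bracket: H₀ sin φ sin δ + cos φ cos δ sin H₀ = 1.6022×-0.70711×-0.03141 + 0.70711×0.99951×0.99951 = 0.035585 + 0.706417 = 0.742002.
Q̄ = (S₀/π) × [bracket] = (589/π) × 0.742002 = 139.11 W/m².
Ratio Q̄_A / Q̄_B = 192.58 / 139.11 = 1.384.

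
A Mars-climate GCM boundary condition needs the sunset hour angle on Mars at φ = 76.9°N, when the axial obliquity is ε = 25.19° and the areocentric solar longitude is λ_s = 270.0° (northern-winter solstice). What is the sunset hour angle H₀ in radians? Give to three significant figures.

sin δ = sin 25.19° × sin 270.0° = -0.42562, so δ = -25.190°.
cos H₀ = −tan φ · tan δ = 2.0212 ≥ 1, so the Sun never rises (polar night) and H₀ = 0.

H₀ = 0.00 rad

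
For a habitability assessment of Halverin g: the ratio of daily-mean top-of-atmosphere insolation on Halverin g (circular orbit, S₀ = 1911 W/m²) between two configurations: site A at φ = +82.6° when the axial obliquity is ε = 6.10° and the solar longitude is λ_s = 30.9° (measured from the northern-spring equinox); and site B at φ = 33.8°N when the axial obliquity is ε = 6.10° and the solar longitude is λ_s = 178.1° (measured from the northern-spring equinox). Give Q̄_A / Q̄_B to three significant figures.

Q̄_A / Q̄_B ≈ 0.270

— Configuration A (φ=+82.6°):
Solar declination: sin δ = sin ε · sin λ_s = sin 6.10° × sin 30.9° = 0.05457, so δ = +3.128°.
cos H₀ = −tan(+82.6°) tan(+3.128°) = -0.4208, H₀ = 2.0051 rad.
Bracket: H₀ sin φ sin δ + cos φ cos δ sin H₀ = 2.0051×0.99167×0.05457 + 0.12880×0.99851×0.90715 = 0.108507 + 0.116667 = 0.225174.
Q̄ = (S₀/π) × [bracket] = (1911/π) × 0.225174 = 136.97 W/m².
— Configuration B (φ=+33.8°):
Solar declination: sin δ = sin ε · sin λ_s = sin 6.10° × sin 178.1° = 0.00352, so δ = +0.202°.
cos H₀ = −tan(+33.8°) tan(+0.202°) = -0.0024, H₀ = 1.5732 rad.
Bracket: H₀ sin φ sin δ + cos φ cos δ sin H₀ = 1.5732×0.55630×0.00352 + 0.83098×0.99999×1.00000 = 0.003081 + 0.830972 = 0.834053.
Q̄ = (S₀/π) × [bracket] = (1911/π) × 0.834053 = 507.35 W/m².
Ratio Q̄_A / Q̄_B = 136.97 / 507.35 = 0.2700.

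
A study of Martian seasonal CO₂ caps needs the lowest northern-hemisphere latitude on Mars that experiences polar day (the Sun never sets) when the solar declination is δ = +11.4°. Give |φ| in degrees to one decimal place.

|φ| = 78.6°

Polar day requires cos H₀ = −tan φ tan δ ≤ −1, i.e. tan φ tan δ ≥ 1.
The boundary is |tan φ| · |tan δ| = 1, so |φ| = 90° − |δ| = 90° − 11.4° = 78.6° in the northern hemisphere.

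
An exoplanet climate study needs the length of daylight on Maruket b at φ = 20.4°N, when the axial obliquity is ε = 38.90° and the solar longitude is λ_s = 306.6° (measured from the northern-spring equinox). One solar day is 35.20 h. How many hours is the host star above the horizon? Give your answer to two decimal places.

Solar declination: sin δ = sin ε · sin λ_s = sin 38.90° × sin 306.6° = -0.50414, so δ = -30.274°.
cos H₀ = −tan φ · tan δ = −tan(+20.4°) × tan(-30.274°) = 0.2171, so H₀ = 1.3520 rad = 77.46°.
Daylight = 2H₀/(2π) × 35.20 h = (1.3520/π) × 35.20 = 15.15 h.

15.15 h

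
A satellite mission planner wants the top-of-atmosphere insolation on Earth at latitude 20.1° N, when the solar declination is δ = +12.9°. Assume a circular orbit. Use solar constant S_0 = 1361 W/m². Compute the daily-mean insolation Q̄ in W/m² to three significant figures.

Q̄ ≈ 450 W/m²

cos h₀ = −tan(+20.1°) tan(+12.900°) = -0.0838, h₀ = 1.6547 rad.
Bracket: h₀ sin ϕ sin δ + cos ϕ cos δ sin h₀ = 1.6547×0.34366×0.22325 + 0.93909×0.97476×0.99648 = 0.126952 + 0.912165 = 1.039117.
Q̄ = (S_0/π) × [bracket] = (1361/π) × 1.039117 = 450.2 W/m².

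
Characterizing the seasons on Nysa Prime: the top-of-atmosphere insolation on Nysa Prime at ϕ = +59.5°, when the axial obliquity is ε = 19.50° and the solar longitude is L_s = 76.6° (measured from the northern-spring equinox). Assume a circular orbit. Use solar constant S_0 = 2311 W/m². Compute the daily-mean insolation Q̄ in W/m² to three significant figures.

Q̄ ≈ 738 W/m²

Solar declination: sin δ = sin ε · sin L_s = sin 19.50° × sin 76.6° = 0.32472, so δ = +18.949°.
cos h₀ = −tan(+59.5°) tan(+18.949°) = -0.5828, h₀ = 2.1930 rad.
Bracket: h₀ sin ϕ sin δ + cos ϕ cos δ sin h₀ = 2.1930×0.86163×0.32472 + 0.50754×0.94581×0.81258 = 0.613576 + 0.390068 = 1.003644.
Q̄ = (S_0/π) × [bracket] = (2311/π) × 1.003644 = 738.3 W/m².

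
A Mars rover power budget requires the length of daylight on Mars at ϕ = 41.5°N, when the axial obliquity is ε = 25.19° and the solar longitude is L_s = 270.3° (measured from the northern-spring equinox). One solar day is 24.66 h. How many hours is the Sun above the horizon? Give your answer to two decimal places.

8.96 h

Solar declination: sin δ = sin ε · sin L_s = sin 25.19° × sin 270.3° = -0.42562, so δ = -25.190°.
cos h₀ = −tan ϕ · tan δ = −tan(+41.5°) × tan(-25.190°) = 0.4161, so h₀ = 1.1416 rad = 65.41°.
Daylight = 2h₀/(2π) × 24.66 h = (1.1416/π) × 24.66 = 8.96 h.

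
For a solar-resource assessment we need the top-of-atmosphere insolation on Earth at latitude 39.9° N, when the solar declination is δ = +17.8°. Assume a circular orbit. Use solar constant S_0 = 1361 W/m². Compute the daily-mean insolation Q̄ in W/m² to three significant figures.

cos h₀ = −tan(+39.9°) tan(+17.800°) = -0.2685, h₀ = 1.8426 rad.
Bracket: h₀ sin ϕ sin δ + cos ϕ cos δ sin h₀ = 1.8426×0.64145×0.30570 + 0.76717×0.95213×0.96329 = 0.361318 + 0.703631 = 1.064949.
Q̄ = (S_0/π) × [bracket] = (1361/π) × 1.064949 = 461.4 W/m².

Q̄ ≈ 461 W/m²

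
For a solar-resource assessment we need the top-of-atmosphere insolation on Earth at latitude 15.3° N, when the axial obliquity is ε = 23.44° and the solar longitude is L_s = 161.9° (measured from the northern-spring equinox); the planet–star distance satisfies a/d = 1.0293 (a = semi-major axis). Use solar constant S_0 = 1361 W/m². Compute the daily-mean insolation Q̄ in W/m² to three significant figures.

Q̄ ≈ 463 W/m²

Solar declination: sin δ = sin ε · sin L_s = sin 23.44° × sin 161.9° = 0.12358, so δ = +7.099°.
cos h₀ = −tan(+15.3°) tan(+7.099°) = -0.0341, h₀ = 1.6049 rad.
Bracket: h₀ sin ϕ sin δ + cos ϕ cos δ sin h₀ = 1.6049×0.26387×0.12358 + 0.96456×0.99233×0.99942 = 0.052334 + 0.956607 = 1.008941.
Inverse-square distance factor (a/d)² = 1.0293² = 1.059458.
Q̄ = (S_0/π) × 1.059458 × [bracket] = (1361/π) × 1.059458 × 1.008941 = 463.1 W/m².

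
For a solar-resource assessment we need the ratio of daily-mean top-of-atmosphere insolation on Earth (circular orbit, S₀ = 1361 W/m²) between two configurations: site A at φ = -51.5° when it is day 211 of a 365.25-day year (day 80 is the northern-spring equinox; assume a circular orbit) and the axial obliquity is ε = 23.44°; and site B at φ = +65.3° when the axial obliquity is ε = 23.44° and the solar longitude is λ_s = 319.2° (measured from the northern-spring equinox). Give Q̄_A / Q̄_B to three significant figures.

— Configuration A (φ=-51.5°):
Solar longitude: λ_s = 360° × (211 − 80)/365.25 = 129.117°.
sin δ = sin 23.44° × sin 129.117° = 0.30863, so δ = +17.977°.
cos H₀ = −tan(-51.5°) tan(+17.977°) = 0.4079, H₀ = 1.1506 rad.
Bracket: H₀ sin φ sin δ + cos φ cos δ sin H₀ = 1.1506×-0.78261×0.30863 + 0.62251×0.95118×0.91302 = -0.277912 + 0.540617 = 0.262705.
Q̄ = (S₀/π) × [bracket] = (1361/π) × 0.262705 = 113.81 W/m².
— Configuration B (φ=+65.3°):
Solar declination: sin δ = sin ε · sin λ_s = sin 23.44° × sin 319.2° = -0.25992, so δ = -15.066°.
cos H₀ = −tan(+65.3°) tan(-15.066°) = 0.5852, H₀ = 0.9456 rad.
Bracket: H₀ sin φ sin δ + cos φ cos δ sin H₀ = 0.9456×0.90851×-0.25992 + 0.41787×0.96563×0.81087 = -0.223294 + 0.327192 = 0.103898.
Q̄ = (S₀/π) × [bracket] = (1361/π) × 0.103898 = 45.011 W/m².
Ratio Q̄_A / Q̄_B = 113.81 / 45.011 = 2.528.

Q̄_A / Q̄_B ≈ 2.53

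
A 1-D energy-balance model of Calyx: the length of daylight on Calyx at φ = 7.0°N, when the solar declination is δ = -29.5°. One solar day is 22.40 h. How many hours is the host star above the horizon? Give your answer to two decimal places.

10.70 h

cos H₀ = −tan φ · tan δ = −tan(+7.0°) × tan(-29.500°) = 0.0695, so H₀ = 1.5013 rad = 86.02°.
Daylight = 2H₀/(2π) × 22.40 h = (1.5013/π) × 22.40 = 10.70 h.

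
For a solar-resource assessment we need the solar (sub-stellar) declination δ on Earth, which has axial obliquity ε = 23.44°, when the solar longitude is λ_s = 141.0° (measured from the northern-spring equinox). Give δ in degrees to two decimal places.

sin δ = sin ε · sin λ_s = sin 23.44° × sin 141.0° = 0.250336.
δ = arcsin(0.250336) = +14.50°.

δ = +14.50°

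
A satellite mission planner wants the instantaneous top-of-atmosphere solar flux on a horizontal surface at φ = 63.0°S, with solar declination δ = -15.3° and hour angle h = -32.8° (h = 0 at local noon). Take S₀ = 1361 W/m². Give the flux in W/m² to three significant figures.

cos θ_z = sin φ sin δ + cos φ cos δ cos h = 0.235113 + 0.368084 = 0.603197.
Flux = S₀ · cos θ_z = 1361 × 0.603197 = 821.0 W/m².

821 W/m²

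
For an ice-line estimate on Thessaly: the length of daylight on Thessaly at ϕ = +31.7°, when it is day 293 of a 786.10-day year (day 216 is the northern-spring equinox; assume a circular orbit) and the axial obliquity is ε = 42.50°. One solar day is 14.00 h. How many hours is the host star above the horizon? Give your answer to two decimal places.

Solar longitude: L_s = 360° × (293 − 216)/786.10 = 35.263°.
sin δ = sin 42.50° × sin 35.263° = 0.39004, so δ = +22.957°.
cos h₀ = −tan ϕ · tan δ = −tan(+31.7°) × tan(+22.957°) = -0.2616, so h₀ = 1.8355 rad = 105.17°.
Daylight = 2h₀/(2π) × 14.00 h = (1.8355/π) × 14.00 = 8.18 h.

8.18 h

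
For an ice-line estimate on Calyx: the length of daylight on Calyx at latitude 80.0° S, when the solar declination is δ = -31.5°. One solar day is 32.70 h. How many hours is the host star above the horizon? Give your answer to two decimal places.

Sunrise equation: cos H₀ = −tan φ · tan δ = -3.4754 ≤ −1, so the host star never sets (polar day) and H₀ = π.
Daylight = 2H₀/(2π) × 32.70 h = (3.1416/π) × 32.70 = 32.70 h.

32.70 h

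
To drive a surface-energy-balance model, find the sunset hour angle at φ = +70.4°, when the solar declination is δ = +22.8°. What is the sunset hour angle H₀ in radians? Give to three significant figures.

Sunrise equation: cos H₀ = −tan φ · tan δ = -1.1805 ≤ −1, so the Sun never sets (polar day) and H₀ = π.

H₀ = 3.14 rad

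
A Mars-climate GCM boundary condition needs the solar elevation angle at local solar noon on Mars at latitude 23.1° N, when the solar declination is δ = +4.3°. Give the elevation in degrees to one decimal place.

71.2°

At local noon the hour angle is zero, so the zenith angle equals |φ − δ| = |+23.1° − (+4.300°)| = 18.800°.
Elevation = 90° − 18.800° = 71.2°.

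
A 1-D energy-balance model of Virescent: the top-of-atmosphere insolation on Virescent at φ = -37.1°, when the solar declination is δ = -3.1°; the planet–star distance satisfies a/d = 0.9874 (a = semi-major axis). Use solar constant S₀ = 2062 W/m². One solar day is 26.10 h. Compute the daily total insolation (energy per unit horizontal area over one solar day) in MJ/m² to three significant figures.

51.0 MJ/m²

cos H₀ = −tan(-37.1°) tan(-3.100°) = -0.0410, H₀ = 1.6118 rad.
Bracket: H₀ sin φ sin δ + cos φ cos δ sin H₀ = 1.6118×-0.60321×-0.05408 + 0.79758×0.99854×0.99916 = 0.052579 + 0.795747 = 0.848326.
Inverse-square distance factor (a/d)² = 0.9874² = 0.974959.
Q̄ = (S₀/π) × 0.974959 × [bracket] = (2062/π) × 0.974959 × 0.848326 = 542.86 W/m².
Daily total = Q̄ × 26.10 h × 3600 s/h = 542.86 × 26.10 × 3600 / 10⁶ = 51.01 MJ/m².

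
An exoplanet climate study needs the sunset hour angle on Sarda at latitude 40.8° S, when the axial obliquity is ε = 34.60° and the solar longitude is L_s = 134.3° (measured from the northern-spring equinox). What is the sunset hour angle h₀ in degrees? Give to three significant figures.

h₀ = 67.4°

Solar declination: sin δ = sin ε · sin L_s = sin 34.60° × sin 134.3° = 0.40640, so δ = +23.979°.
cos h₀ = −tan ϕ · tan δ = −tan(-40.8°) × tan(+23.979°) = 0.3839, so h₀ = 1.1767 rad = 67.42°.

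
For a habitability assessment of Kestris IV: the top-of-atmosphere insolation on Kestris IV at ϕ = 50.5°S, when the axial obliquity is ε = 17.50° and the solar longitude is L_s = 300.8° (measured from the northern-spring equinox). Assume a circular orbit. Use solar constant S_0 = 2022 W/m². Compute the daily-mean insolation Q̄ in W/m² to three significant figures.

Q̄ ≈ 618 W/m²

Solar declination: sin δ = sin ε · sin L_s = sin 17.50° × sin 300.8° = -0.25829, so δ = -14.969°.
cos h₀ = −tan(-50.5°) tan(-14.969°) = -0.3243, h₀ = 1.9011 rad.
Bracket: h₀ sin ϕ sin δ + cos ϕ cos δ sin h₀ = 1.9011×-0.77162×-0.25829 + 0.63608×0.96607×0.94594 = 0.378893 + 0.581278 = 0.960171.
Q̄ = (S_0/π) × [bracket] = (2022/π) × 0.960171 = 618.0 W/m².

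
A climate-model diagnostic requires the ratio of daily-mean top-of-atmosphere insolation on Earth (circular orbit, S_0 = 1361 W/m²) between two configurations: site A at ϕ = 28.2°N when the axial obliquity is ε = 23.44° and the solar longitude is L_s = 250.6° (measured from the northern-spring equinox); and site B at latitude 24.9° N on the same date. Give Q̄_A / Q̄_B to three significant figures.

— Configuration A (ϕ=+28.2°):
Solar declination: sin δ = sin ε · sin L_s = sin 23.44° × sin 250.6° = -0.37520, so δ = -22.037°.
cos h₀ = −tan(+28.2°) tan(-22.037°) = 0.2170, h₀ = 1.3520 rad.
Bracket: h₀ sin ϕ sin δ + cos ϕ cos δ sin h₀ = 1.3520×0.47255×-0.37520 + 0.88130×0.92694×0.97616 = -0.239711 + 0.797437 = 0.557726.
Q̄ = (S_0/π) × [bracket] = (1361/π) × 0.557726 = 241.62 W/m².
— Configuration B (ϕ=+24.9°):
cos h₀ = −tan(+24.9°) tan(-22.037°) = 0.1879, h₀ = 1.3818 rad.
Bracket: h₀ sin ϕ sin δ + cos ϕ cos δ sin h₀ = 1.3818×0.42104×-0.37520 + 0.90704×0.92694×0.98219 = -0.218289 + 0.825798 = 0.607509.
Q̄ = (S_0/π) × [bracket] = (1361/π) × 0.607509 = 263.18 W/m².
Ratio Q̄_A / Q̄_B = 241.62 / 263.18 = 0.9181.

Q̄_A / Q̄_B ≈ 0.918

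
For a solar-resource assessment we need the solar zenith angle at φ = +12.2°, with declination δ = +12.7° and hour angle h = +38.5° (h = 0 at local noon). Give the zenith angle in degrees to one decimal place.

cos θ_z = sin φ sin δ + cos φ cos δ cos h = 0.046459 + 0.746219 = 0.792678.
θ_z = arccos(0.792678) = 37.6°.

θ_z = 37.6°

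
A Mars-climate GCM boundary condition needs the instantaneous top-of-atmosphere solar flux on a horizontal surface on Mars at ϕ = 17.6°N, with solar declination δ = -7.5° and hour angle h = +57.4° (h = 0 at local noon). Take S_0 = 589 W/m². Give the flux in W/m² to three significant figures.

277 W/m²

cos θ_z = sin ϕ sin δ + cos ϕ cos δ cos h = -0.039467 + 0.509158 = 0.469691.
Flux = S_0 · cos θ_z = 589 × 0.469691 = 276.6 W/m².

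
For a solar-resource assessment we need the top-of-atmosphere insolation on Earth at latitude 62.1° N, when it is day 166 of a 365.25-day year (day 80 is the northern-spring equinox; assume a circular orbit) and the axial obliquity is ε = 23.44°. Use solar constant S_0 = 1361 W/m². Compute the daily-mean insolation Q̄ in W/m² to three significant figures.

Q̄ ≈ 491 W/m²

Solar longitude: L_s = 360° × (166 − 80)/365.25 = 84.764°.
sin δ = sin 23.44° × sin 84.764° = 0.39613, so δ = +23.336°.
cos h₀ = −tan(+62.1°) tan(+23.336°) = -0.8148, h₀ = 2.5232 rad.
Bracket: h₀ sin ϕ sin δ + cos ϕ cos δ sin h₀ = 2.5232×0.88377×0.39613 + 0.46793×0.91820×0.57972 = 0.883342 + 0.249079 = 1.132421.
Q̄ = (S_0/π) × [bracket] = (1361/π) × 1.132421 = 490.6 W/m².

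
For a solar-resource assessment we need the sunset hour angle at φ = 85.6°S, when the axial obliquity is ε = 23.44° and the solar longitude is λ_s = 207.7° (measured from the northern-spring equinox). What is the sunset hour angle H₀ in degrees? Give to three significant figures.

Solar declination: sin δ = sin ε · sin λ_s = sin 23.44° × sin 207.7° = -0.18491, so δ = -10.656°.
Sunrise equation: cos H₀ = −tan φ · tan δ = -2.4453 ≤ −1, so the Sun never sets (polar day) and H₀ = π.

H₀ = 180°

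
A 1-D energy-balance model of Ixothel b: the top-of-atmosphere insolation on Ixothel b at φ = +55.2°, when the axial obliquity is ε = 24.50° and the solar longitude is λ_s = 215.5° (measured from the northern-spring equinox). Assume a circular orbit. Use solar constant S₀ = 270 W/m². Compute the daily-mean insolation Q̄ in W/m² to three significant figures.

Q̄ ≈ 24.0 W/m²

Solar declination: sin δ = sin ε · sin λ_s = sin 24.50° × sin 215.5° = -0.24081, so δ = -13.935°.
cos H₀ = −tan(+55.2°) tan(-13.935°) = 0.3570, H₀ = 1.2058 rad.
Bracket: H₀ sin φ sin δ + cos φ cos δ sin H₀ = 1.2058×0.82115×-0.24081 + 0.57071×0.97057×0.93411 = -0.238436 + 0.517417 = 0.278981.
Q̄ = (S₀/π) × [bracket] = (270/π) × 0.278981 = 23.98 W/m².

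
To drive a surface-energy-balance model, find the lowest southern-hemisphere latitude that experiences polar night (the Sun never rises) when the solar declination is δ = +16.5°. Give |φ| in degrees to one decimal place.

Polar night requires cos H₀ = −tan φ tan δ ≥ 1, i.e. tan φ tan δ ≤ −1.
The boundary is |tan φ| · |tan δ| = 1, so |φ| = 90° − |δ| = 90° − 16.5° = 73.5° in the southern hemisphere.

|φ| = 73.5°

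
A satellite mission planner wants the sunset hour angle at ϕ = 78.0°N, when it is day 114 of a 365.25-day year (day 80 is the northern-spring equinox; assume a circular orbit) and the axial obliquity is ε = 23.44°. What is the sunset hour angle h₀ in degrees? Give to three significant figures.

Solar longitude: L_s = 360° × (114 − 80)/365.25 = 33.511°.
sin δ = sin 23.44° × sin 33.511° = 0.21962, so δ = +12.687°.
Sunrise equation: cos h₀ = −tan ϕ · tan δ = -1.0591 ≤ −1, so the Sun never sets (polar day) and h₀ = π.

h₀ = 180°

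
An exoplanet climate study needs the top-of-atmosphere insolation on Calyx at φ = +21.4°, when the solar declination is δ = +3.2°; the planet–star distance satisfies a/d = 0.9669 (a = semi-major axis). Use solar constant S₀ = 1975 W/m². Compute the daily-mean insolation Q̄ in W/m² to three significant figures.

cos H₀ = −tan(+21.4°) tan(+3.200°) = -0.0219, H₀ = 1.5927 rad.
Bracket: H₀ sin φ sin δ + cos φ cos δ sin H₀ = 1.5927×0.36488×0.05582 + 0.93106×0.99844×0.99976 = 0.032439 + 0.929384 = 0.961823.
Inverse-square distance factor (a/d)² = 0.9669² = 0.934896.
Q̄ = (S₀/π) × 0.934896 × [bracket] = (1975/π) × 0.934896 × 0.961823 = 565.3 W/m².

Q̄ ≈ 565 W/m²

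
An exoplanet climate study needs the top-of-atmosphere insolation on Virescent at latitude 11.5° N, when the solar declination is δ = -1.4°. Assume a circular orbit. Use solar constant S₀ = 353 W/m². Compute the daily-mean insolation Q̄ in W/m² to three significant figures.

cos H₀ = −tan(+11.5°) tan(-1.400°) = 0.0050, H₀ = 1.5658 rad.
Bracket: H₀ sin φ sin δ + cos φ cos δ sin H₀ = 1.5658×0.19937×-0.02443 + 0.97992×0.99970×0.99999 = -0.007626 + 0.979616 = 0.971990.
Q̄ = (S₀/π) × [bracket] = (353/π) × 0.971990 = 109.2 W/m².

Q̄ ≈ 109 W/m²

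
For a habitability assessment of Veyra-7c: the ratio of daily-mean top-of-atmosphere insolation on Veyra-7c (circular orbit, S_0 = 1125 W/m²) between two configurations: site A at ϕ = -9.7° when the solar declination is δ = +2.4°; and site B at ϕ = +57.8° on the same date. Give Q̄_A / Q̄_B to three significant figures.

Q̄_A / Q̄_B ≈ 1.65

— Configuration A (ϕ=-9.7°):
cos h₀ = −tan(-9.7°) tan(+2.400°) = 0.0072, h₀ = 1.5636 rad.
Bracket: h₀ sin ϕ sin δ + cos ϕ cos δ sin h₀ = 1.5636×-0.16849×0.04188 + 0.98570×0.99912×0.99997 = -0.011033 + 0.984803 = 0.973770.
Q̄ = (S_0/π) × [bracket] = (1125/π) × 0.973770 = 348.71 W/m².
— Configuration B (ϕ=+57.8°):
cos h₀ = −tan(+57.8°) tan(+2.400°) = -0.0666, h₀ = 1.6374 rad.
Bracket: h₀ sin ϕ sin δ + cos ϕ cos δ sin h₀ = 1.6374×0.84619×0.04188 + 0.53288×0.99912×0.99778 = 0.058027 + 0.531229 = 0.589256.
Q̄ = (S_0/π) × [bracket] = (1125/π) × 0.589256 = 211.01 W/m².
Ratio Q̄_A / Q̄_B = 348.71 / 211.01 = 1.653.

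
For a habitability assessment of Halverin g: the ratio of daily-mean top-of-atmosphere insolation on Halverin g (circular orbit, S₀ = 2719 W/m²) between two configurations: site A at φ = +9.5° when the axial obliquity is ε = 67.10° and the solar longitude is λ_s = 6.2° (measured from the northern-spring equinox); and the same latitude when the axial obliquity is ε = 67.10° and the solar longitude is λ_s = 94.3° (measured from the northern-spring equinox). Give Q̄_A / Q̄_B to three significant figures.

— Configuration A (φ=+9.5°):
Solar declination: sin δ = sin ε · sin λ_s = sin 67.10° × sin 6.2° = 0.09949, so δ = +5.710°.
cos H₀ = −tan(+9.5°) tan(+5.710°) = -0.0167, H₀ = 1.5875 rad.
Bracket: H₀ sin φ sin δ + cos φ cos δ sin H₀ = 1.5875×0.16505×0.09949 + 0.98629×0.99504×0.99986 = 0.026068 + 0.981261 = 1.007329.
Q̄ = (S₀/π) × [bracket] = (2719/π) × 1.007329 = 871.83 W/m².
— Configuration B (φ=+9.5°):
Solar declination: sin δ = sin ε · sin λ_s = sin 67.10° × sin 94.3° = 0.91859, so δ = +66.721°.
cos H₀ = −tan(+9.5°) tan(+66.721°) = -0.3890, H₀ = 1.9703 rad.
Bracket: H₀ sin φ sin δ + cos φ cos δ sin H₀ = 1.9703×0.16505×0.91859 + 0.98629×0.39521×0.92125 = 0.298724 + 0.359096 = 0.657820.
Q̄ = (S₀/π) × [bracket] = (2719/π) × 0.657820 = 569.33 W/m².
Ratio Q̄_A / Q̄_B = 871.83 / 569.33 = 1.531.

Q̄_A / Q̄_B ≈ 1.53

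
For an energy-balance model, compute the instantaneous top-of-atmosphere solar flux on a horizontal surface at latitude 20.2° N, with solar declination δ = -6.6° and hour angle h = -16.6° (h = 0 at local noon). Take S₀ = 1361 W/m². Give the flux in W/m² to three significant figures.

cos θ_z = sin φ sin δ + cos φ cos δ cos h = -0.039688 + 0.893419 = 0.853731.
Flux = S₀ · cos θ_z = 1361 × 0.853731 = 1162 W/m².

1.16e+03 W/m²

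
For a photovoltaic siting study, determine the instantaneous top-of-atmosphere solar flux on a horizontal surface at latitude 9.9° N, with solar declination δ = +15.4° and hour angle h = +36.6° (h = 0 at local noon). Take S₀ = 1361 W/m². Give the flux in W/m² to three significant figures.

cos θ_z = sin φ sin δ + cos φ cos δ cos h = 0.045657 + 0.762467 = 0.808124.
Flux = S₀ · cos θ_z = 1361 × 0.808124 = 1100 W/m².

1.10e+03 W/m²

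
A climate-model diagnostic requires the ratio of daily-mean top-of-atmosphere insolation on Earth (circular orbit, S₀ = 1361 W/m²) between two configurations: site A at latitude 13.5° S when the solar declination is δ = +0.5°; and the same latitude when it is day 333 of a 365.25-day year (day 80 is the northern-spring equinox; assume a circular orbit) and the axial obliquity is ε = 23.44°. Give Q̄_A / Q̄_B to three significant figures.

Q̄_A / Q̄_B ≈ 0.929

— Configuration A (φ=-13.5°):
cos H₀ = −tan(-13.5°) tan(+0.500°) = 0.0021, H₀ = 1.5687 rad.
Bracket: H₀ sin φ sin δ + cos φ cos δ sin H₀ = 1.5687×-0.23345×0.00873 + 0.97237×0.99996×1.00000 = -0.003197 + 0.972331 = 0.969134.
Q̄ = (S₀/π) × [bracket] = (1361/π) × 0.969134 = 419.85 W/m².
— Configuration B (φ=-13.5°):
Solar longitude: λ_s = 360° × (333 − 80)/365.25 = 249.363°.
sin δ = sin 23.44° × sin 249.363° = -0.37226, so δ = -21.855°.
cos H₀ = −tan(-13.5°) tan(-21.855°) = -0.0963, H₀ = 1.6672 rad.
Bracket: H₀ sin φ sin δ + cos φ cos δ sin H₀ = 1.6672×-0.23345×-0.37226 + 0.97237×0.92813×0.99535 = 0.144887 + 0.898289 = 1.043176.
Q̄ = (S₀/π) × [bracket] = (1361/π) × 1.043176 = 451.92 W/m².
Ratio Q̄_A / Q̄_B = 419.85 / 451.92 = 0.9290.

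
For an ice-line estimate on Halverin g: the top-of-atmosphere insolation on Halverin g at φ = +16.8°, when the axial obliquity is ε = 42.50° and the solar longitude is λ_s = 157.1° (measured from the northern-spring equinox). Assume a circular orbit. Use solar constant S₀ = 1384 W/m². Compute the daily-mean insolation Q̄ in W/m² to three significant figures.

Q̄ ≈ 461 W/m²

Solar declination: sin δ = sin ε · sin λ_s = sin 42.50° × sin 157.1° = 0.26289, so δ = +15.242°.
cos H₀ = −tan(+16.8°) tan(+15.242°) = -0.0823, H₀ = 1.6532 rad.
Bracket: H₀ sin φ sin δ + cos φ cos δ sin H₀ = 1.6532×0.28903×0.26289 + 0.95732×0.96483×0.99661 = 0.125615 + 0.920520 = 1.046135.
Q̄ = (S₀/π) × [bracket] = (1384/π) × 1.046135 = 460.9 W/m².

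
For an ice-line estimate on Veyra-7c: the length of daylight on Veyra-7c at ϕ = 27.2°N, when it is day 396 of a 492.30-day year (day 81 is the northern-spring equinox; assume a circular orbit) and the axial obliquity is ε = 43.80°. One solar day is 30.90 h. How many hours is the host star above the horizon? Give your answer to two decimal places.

Solar longitude: L_s = 360° × (396 − 81)/492.30 = 230.347°.
sin δ = sin 43.80° × sin 230.347° = -0.53290, so δ = -32.202°.
cos h₀ = −tan ϕ · tan δ = −tan(+27.2°) × tan(-32.202°) = 0.3237, so h₀ = 1.2412 rad = 71.12°.
Daylight = 2h₀/(2π) × 30.90 h = (1.2412/π) × 30.90 = 12.21 h.

12.21 h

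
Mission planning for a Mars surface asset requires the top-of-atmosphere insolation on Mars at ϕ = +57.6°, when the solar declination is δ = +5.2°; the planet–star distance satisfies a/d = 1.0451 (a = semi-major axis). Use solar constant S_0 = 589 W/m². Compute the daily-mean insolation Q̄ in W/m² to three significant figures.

Q̄ ≈ 135 W/m²

cos h₀ = −tan(+57.6°) tan(+5.200°) = -0.1434, h₀ = 1.7147 rad.
Bracket: h₀ sin ϕ sin δ + cos ϕ cos δ sin h₀ = 1.7147×0.84433×0.09063 + 0.53583×0.99588×0.98966 = 0.131212 + 0.528105 = 0.659317.
Inverse-square distance factor (a/d)² = 1.0451² = 1.092234.
Q̄ = (S_0/π) × 1.092234 × [bracket] = (589/π) × 1.092234 × 0.659317 = 135.0 W/m².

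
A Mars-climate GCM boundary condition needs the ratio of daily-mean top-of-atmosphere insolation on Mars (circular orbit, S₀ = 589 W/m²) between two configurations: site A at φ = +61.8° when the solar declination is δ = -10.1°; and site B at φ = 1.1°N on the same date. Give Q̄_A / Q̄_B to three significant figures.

— Configuration A (φ=+61.8°):
cos H₀ = −tan(+61.8°) tan(-10.100°) = 0.3322, H₀ = 1.2322 rad.
Bracket: H₀ sin φ sin δ + cos φ cos δ sin H₀ = 1.2322×0.88130×-0.17537 + 0.47255×0.98450×0.94321 = -0.190441 + 0.438805 = 0.248364.
Q̄ = (S₀/π) × [bracket] = (589/π) × 0.248364 = 46.564 W/m².
— Configuration B (φ=+1.1°):
cos H₀ = −tan(+1.1°) tan(-10.100°) = 0.0034, H₀ = 1.5674 rad.
Bracket: H₀ sin φ sin δ + cos φ cos δ sin H₀ = 1.5674×0.01920×-0.17537 + 0.99982×0.98450×0.99999 = -0.005278 + 0.984313 = 0.979035.
Q̄ = (S₀/π) × [bracket] = (589/π) × 0.979035 = 183.55 W/m².
Ratio Q̄_A / Q̄_B = 46.564 / 183.55 = 0.2537.

Q̄_A / Q̄_B ≈ 0.254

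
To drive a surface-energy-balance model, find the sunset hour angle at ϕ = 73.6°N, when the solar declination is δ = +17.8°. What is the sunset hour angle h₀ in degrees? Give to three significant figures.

h₀ = 180°

Sunrise equation: cos h₀ = −tan ϕ · tan δ = -1.0909 ≤ −1, so the Sun never sets (polar day) and h₀ = π.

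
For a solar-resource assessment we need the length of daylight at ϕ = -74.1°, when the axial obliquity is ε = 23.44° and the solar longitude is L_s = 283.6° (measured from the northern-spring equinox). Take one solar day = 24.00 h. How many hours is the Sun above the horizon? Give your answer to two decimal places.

Solar declination: sin δ = sin ε · sin L_s = sin 23.44° × sin 283.6° = -0.38663, so δ = -22.745°.
Sunrise equation: cos h₀ = −tan ϕ · tan δ = -1.4717 ≤ −1, so the Sun never sets (polar day) and h₀ = π.
Daylight = 2h₀/(2π) × 24.00 h = (3.1416/π) × 24.00 = 24.00 h.

24.00 h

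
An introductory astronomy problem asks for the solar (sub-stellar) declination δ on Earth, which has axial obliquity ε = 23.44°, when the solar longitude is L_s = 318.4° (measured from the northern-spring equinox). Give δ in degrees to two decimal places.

δ = -15.31°

sin δ = sin ε · sin L_s = sin 23.44° × sin 318.4° = -0.264102.
δ = arcsin(-0.264102) = -15.31°.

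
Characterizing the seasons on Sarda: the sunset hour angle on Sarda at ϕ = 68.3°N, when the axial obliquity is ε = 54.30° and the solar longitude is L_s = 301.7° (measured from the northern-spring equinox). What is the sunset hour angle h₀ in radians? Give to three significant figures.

h₀ = 0.00 rad

Solar declination: sin δ = sin ε · sin L_s = sin 54.30° × sin 301.7° = -0.69093, so δ = -43.704°.
cos h₀ = −tan ϕ · tan δ = 2.4017 ≥ 1, so the host star never rises (polar night) and h₀ = 0.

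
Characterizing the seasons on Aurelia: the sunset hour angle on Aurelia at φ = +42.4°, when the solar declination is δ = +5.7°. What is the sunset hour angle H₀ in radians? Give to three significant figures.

cos H₀ = −tan φ · tan δ = −tan(+42.4°) × tan(+5.700°) = -0.0911, so H₀ = 1.6621 rad = 95.23°.

H₀ = 1.66 rad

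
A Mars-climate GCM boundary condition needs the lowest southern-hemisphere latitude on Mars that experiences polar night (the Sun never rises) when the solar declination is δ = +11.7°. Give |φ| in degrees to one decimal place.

Polar night requires cos H₀ = −tan φ tan δ ≥ 1, i.e. tan φ tan δ ≤ −1.
The boundary is |tan φ| · |tan δ| = 1, so |φ| = 90° − |δ| = 90° − 11.7° = 78.3° in the southern hemisphere.

|φ| = 78.3°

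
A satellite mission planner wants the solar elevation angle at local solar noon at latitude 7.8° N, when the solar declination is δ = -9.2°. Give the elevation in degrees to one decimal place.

73.0°

At local noon the hour angle is zero, so the zenith angle equals |φ − δ| = |+7.8° − (-9.200°)| = 17.000°.
Elevation = 90° − 17.000° = 73.0°.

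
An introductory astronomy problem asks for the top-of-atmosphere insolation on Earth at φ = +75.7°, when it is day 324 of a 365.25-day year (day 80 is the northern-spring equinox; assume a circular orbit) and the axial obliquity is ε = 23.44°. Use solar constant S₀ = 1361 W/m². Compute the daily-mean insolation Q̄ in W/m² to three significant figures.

Solar longitude: λ_s = 360° × (324 − 80)/365.25 = 240.493°.
sin δ = sin 23.44° × sin 240.493° = -0.34619, so δ = -20.255°.
cos H₀ = −tan(+75.7°) tan(-20.255°) = 1.4477 ≥ 1 ⇒ polar night, H₀ = 0 and Q̄ = 0.

Q̄ ≈ 0.00 W/m²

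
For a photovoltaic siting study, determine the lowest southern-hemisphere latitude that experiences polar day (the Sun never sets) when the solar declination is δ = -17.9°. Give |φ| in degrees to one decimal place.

Polar day requires cos H₀ = −tan φ tan δ ≤ −1, i.e. tan φ tan δ ≥ 1.
The boundary is |tan φ| · |tan δ| = 1, so |φ| = 90° − |δ| = 90° − 17.9° = 72.1° in the southern hemisphere.

|φ| = 72.1°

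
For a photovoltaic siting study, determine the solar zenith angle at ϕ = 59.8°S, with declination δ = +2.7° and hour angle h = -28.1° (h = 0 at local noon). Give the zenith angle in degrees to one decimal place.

cos θ_z = sin ϕ sin δ + cos ϕ cos δ cos h = -0.040713 + 0.443235 = 0.402522.
θ_z = arccos(0.402522) = 66.3°.

θ_z = 66.3°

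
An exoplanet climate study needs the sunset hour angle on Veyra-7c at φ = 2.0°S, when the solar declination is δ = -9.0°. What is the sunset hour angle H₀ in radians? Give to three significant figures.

cos H₀ = −tan φ · tan δ = −tan(-2.0°) × tan(-9.000°) = -0.0055, so H₀ = 1.5763 rad = 90.32°.

H₀ = 1.58 rad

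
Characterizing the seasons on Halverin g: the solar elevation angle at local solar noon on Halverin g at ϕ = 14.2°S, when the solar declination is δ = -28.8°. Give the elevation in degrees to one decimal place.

75.4°

At local noon the hour angle is zero, so the zenith angle equals |ϕ − δ| = |-14.2° − (-28.800°)| = 14.600°.
Elevation = 90° − 14.600° = 75.4°.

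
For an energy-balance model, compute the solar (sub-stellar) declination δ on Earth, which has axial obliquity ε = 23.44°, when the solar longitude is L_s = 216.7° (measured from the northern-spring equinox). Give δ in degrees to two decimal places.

sin δ = sin ε · sin L_s = sin 23.44° × sin 216.7° = -0.237728.
δ = arcsin(-0.237728) = -13.75°.

δ = -13.75°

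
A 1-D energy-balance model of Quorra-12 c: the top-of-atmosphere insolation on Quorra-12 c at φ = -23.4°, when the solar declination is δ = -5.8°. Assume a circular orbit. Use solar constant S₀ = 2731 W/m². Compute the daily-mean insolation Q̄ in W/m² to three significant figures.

Q̄ ≈ 849 W/m²

cos H₀ = −tan(-23.4°) tan(-5.800°) = -0.0440, H₀ = 1.6148 rad.
Bracket: H₀ sin φ sin δ + cos φ cos δ sin H₀ = 1.6148×-0.39715×-0.10106 + 0.91775×0.99488×0.99903 = 0.064812 + 0.912165 = 0.976977.
Q̄ = (S₀/π) × [bracket] = (2731/π) × 0.976977 = 849.3 W/m².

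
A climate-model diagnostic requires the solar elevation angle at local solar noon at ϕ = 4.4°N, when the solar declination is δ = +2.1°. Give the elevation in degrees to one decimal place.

87.7°

At local noon the hour angle is zero, so the zenith angle equals |ϕ − δ| = |+4.4° − (+2.100°)| = 2.300°.
Elevation = 90° − 2.300° = 87.7°.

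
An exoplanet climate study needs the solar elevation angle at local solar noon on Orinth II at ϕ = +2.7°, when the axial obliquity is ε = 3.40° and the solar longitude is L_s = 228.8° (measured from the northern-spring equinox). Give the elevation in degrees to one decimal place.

84.7°

Solar declination: sin δ = sin ε · sin L_s = sin 3.40° × sin 228.8° = -0.04462, so δ = -2.558°.
At local noon the hour angle is zero, so the zenith angle equals |ϕ − δ| = |+2.7° − (-2.558°)| = 5.258°.
Elevation = 90° − 5.258° = 84.7°.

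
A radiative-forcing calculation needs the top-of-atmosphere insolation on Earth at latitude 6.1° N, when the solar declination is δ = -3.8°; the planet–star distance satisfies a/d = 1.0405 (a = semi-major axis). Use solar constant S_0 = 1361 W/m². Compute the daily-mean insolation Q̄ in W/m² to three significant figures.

cos h₀ = −tan(+6.1°) tan(-3.800°) = 0.0071, h₀ = 1.5637 rad.
Bracket: h₀ sin ϕ sin δ + cos ϕ cos δ sin h₀ = 1.5637×0.10626×-0.06627 + 0.99434×0.99780×0.99997 = -0.011011 + 0.992123 = 0.981112.
Inverse-square distance factor (a/d)² = 1.0405² = 1.082640.
Q̄ = (S_0/π) × 1.082640 × [bracket] = (1361/π) × 1.082640 × 0.981112 = 460.2 W/m².

Q̄ ≈ 460 W/m²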